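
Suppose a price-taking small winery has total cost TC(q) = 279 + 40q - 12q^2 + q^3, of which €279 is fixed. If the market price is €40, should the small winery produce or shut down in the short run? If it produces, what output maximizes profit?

Variable cost is VC = 40q - 12q^2 + q^3, so AVC = VC/q = 40 - 12q + q^2 and MC = dTC/dq = 40 - 24q + 3q^2.
The AVC parabola has its vertex at q = 12/2 = 6, where AVC = 40 - 12·6 + 6^2 = €4.
Since P = €40 ≥ min AVC = €4, price covers variable cost and the firm should produce.
Set P = MC: 40 = 40 - 24q + 3q^2 → -24q + 3q^2 = 0. The roots are q = 0 and q = 8; the profit-maximizing output is on the rising part of MC, so q* = 8.
Check: AVC at q = 8 is €8 ≤ P, so revenue covers variable cost.
Profit = P·q − TC = 40·8 − 343 = -€23, a loss, but smaller than the €279 fixed cost the firm would lose by shutting down.

Produce at q = 8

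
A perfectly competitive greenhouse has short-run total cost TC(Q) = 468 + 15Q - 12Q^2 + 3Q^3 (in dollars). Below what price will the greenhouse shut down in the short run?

$3 per unit

Short-run supply begins at min AVC. From VC = 15Q - 12Q^2 + 3Q^3, AVC = 15 - 12Q + 3Q^2.
dAVC/dQ = -12 + 6Q = 0 gives Q = 2. min AVC = 15 - 12·2 + 3·2^2 = 3.
The firm shuts down for any P below $3.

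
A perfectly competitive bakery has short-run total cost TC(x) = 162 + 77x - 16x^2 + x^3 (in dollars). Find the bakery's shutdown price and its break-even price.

Shutdown price = $13; break-even price = $32

AVC = 77 - 16x + x^2; minimized at x = 8, giving min AVC = $13. That is the shutdown price.
ATC = 162/x + 77 - 16x + x^2. Setting dATC/dx = −162/x^2 − 16 + 2x = 0 gives x = 9 (since 2·9^3 − 16·9^2 = 162).
min ATC = 162/9 + 77 − 16·9 + 9^2 = $32. That is the break-even price.
Between these two prices the firm operates at a loss; above $32 it earns a profit.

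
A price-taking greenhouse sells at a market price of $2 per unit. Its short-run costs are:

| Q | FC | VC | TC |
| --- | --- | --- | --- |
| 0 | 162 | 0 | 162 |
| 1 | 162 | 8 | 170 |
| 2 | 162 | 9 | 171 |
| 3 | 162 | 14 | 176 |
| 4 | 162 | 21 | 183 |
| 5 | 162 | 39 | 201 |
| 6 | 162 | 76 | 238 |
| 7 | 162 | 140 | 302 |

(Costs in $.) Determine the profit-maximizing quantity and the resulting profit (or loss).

Q = 0 (shut down); profit = -$162

Tabulate TR − TC: Q=0: -162; Q=1: -168; Q=2: -167; Q=3: -170; Q=4: -175; Q=5: -191; Q=6: -226; Q=7: -288.
Profit is highest at Q = 0. Equivalently, the lowest AVC in the table is 9/2 ≈ $4.50 at Q = 2, and P = $2 falls below it — price never covers variable cost, so the firm shuts down and loses only its fixed cost.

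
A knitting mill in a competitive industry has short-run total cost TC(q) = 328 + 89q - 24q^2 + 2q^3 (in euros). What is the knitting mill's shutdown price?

€17 per unit

Short-run supply begins at min AVC. From VC = 89q - 24q^2 + 2q^3, AVC = 89 - 24q + 2q^2.
At the minimum of AVC, MC = AVC. MC = 89 - 48q + 6q^2; setting MC = AVC gives 4q^2 - 24q = 0, so q = 6. min AVC = 17.
For P < €17 the firm produces nothing.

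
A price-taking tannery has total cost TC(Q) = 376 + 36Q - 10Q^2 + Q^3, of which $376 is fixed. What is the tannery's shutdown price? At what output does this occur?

The firm shuts down when price falls below the minimum of average variable cost. AVC = VC/Q = 36 - 10Q + Q^2.
At the minimum of AVC, MC = AVC. MC = 36 - 20Q + 3Q^2; setting MC = AVC gives 2Q^2 - 10Q = 0, so Q = 5. min AVC = 11.
The firm shuts down for any P below $11.

$11 per unit, at Q = 5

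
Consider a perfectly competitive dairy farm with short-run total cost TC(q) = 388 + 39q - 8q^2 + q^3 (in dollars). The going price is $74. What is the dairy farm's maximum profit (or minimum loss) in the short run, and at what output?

Profit = -$94 at q = 7

AVC = 39 - 8q + q^2; min AVC = $23 at q = 4. Since P = $74 ≥ min AVC, the firm produces.
MC = 39 - 16q + 3q^2. Setting P = MC and taking the root on the rising branch gives q* = 7.
TR = 74·7 = 518. TC = 388 + 224 = 612. Profit = 518 − 612 = -$94.
By producing, the firm covers all variable cost plus $294 of fixed cost; shutting down would lose the full $388.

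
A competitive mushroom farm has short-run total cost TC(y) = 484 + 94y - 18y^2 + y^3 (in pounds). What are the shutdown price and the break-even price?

Shutdown price = £13; break-even price = £61

AVC = 94 - 18y + y^2; minimized at y = 9, giving min AVC = £13. That is the shutdown price.
ATC = 484/y + 94 - 18y + y^2. Setting dATC/dy = −484/y^2 − 18 + 2y = 0 gives y = 11 (since 2·11^3 − 18·11^2 = 484).
min ATC = 484/11 + 94 − 18·11 + 11^2 = £61. That is the break-even price.
For £13 ≤ P < £61 the firm produces at a loss; below £13 it shuts down.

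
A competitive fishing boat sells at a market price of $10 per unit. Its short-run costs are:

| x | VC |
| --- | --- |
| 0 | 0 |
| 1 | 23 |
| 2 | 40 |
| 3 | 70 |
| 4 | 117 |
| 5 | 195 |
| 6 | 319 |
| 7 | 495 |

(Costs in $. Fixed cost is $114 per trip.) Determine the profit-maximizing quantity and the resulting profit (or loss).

x = 0 (shut down); profit = -$114

Tabulate TR − TC: x=0: -114; x=1: -127; x=2: -134; x=3: -154; x=4: -191; x=5: -259; x=6: -373; x=7: -539.
Profit is highest at x = 0. Equivalently, the lowest AVC in the table is 40/2 ≈ $20 at x = 2, and P = $10 falls below it — price never covers variable cost, so the firm shuts down and loses only its fixed cost.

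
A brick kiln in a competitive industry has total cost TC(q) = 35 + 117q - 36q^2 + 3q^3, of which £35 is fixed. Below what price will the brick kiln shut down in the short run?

£9 per unit

The shutdown price is the minimum of AVC. VC = 117q - 36q^2 + 3q^3, so AVC = 117 - 36q + 3q^2.
At the minimum of AVC, MC = AVC. MC = 117 - 72q + 9q^2; setting MC = AVC gives 6q^2 - 36q = 0, so q = 6. min AVC = 9.
For P < £9 the firm produces nothing.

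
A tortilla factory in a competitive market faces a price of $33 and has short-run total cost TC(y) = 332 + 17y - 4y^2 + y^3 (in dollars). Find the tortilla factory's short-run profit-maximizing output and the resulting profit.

Profit = -$268 at y = 4

AVC = 17 - 4y + y^2 has its minimum $13 at y = 2; price $33 clears that bar, so the firm operates.
MC = 17 - 8y + 3y^2. Setting P = MC and taking the root on the rising branch gives y* = 4.
TR = 33·4 = 132. TC = 332 + 68 = 400. Profit = 132 − 400 = -$268.
That loss of $268 beats the $332 the firm would lose by shutting down; producing recovers $64 of fixed cost.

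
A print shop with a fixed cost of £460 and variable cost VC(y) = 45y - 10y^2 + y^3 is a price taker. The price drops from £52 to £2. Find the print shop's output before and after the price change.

Output falls from 7 to 0 (the firm shuts down)

MC = 45 - 20y + 3y^2; the shutdown threshold is min AVC = £20 (at y = 5).
With P = £52 above the shutdown price, P = MC gives y = 7.
At P = £2 < min AVC = £20, price no longer covers variable cost at any output, so the firm shuts down: y = 0.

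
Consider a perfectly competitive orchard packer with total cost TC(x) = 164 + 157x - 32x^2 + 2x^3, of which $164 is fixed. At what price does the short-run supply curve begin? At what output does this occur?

$29 per unit, at x = 8

The firm shuts down when price falls below the minimum of average variable cost. AVC = VC/x = 157 - 32x + 2x^2.
At the minimum of AVC, MC = AVC. MC = 157 - 64x + 6x^2; setting MC = AVC gives 4x^2 - 32x = 0, so x = 8. min AVC = 29.
For P < $29 the firm produces nothing.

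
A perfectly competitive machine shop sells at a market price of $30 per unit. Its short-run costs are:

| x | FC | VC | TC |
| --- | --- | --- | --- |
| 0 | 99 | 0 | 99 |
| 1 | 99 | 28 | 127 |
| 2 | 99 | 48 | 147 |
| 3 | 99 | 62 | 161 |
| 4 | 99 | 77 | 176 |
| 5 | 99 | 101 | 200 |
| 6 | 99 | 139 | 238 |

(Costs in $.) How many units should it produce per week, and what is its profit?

x = 5; profit = -$50

Profit at each row (π = 30x − TC): x=0: -99; x=1: -97; x=2: -87; x=3: -71; x=4: -56; x=5: -50; x=6: -58.
Profit is maximized at x = 5. AVC there is 101/5 = $20.20 ≤ P, so producing beats shutting down (which would give -$99).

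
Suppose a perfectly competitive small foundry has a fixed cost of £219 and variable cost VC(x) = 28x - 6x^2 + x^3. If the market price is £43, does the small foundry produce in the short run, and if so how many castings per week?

Produce at x = 5

From TC, MC = TC'(x) = 28 - 12x + 3x^2 and AVC = VC/x = 28 - 6x + x^2.
AVC hits its minimum where MC = AVC, at x = 3, giving min AVC = 28 - 6·3 + 3^2 = £19.
Since P = £43 ≥ min AVC = £19, price covers variable cost and the firm should produce.
Set P = MC: 43 = 28 - 12x + 3x^2 → -15 - 12x + 3x^2 = 0. The roots are x = -1 and x = 5; the profit-maximizing output is on the rising part of MC, so x* = 5.
Check: AVC at x = 5 is £23 ≤ P, so revenue covers variable cost.
Profit = P·x − TC = 43·5 − 334 = -£119, a loss, but smaller than the £219 fixed cost the firm would lose by shutting down.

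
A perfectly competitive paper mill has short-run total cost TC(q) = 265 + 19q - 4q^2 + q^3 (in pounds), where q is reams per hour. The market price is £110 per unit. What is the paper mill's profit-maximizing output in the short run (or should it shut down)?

From TC, MC = TC'(q) = 19 - 8q + 3q^2 and AVC = VC/q = 19 - 4q + q^2.
AVC hits its minimum where MC = AVC, at q = 2, giving min AVC = 19 - 4·2 + 2^2 = £15.
P = £110 exceeds min AVC = £15, so the firm stays open.
P = MC gives -91 - 8q + 3q^2 = 0, with roots -13/3 and 7. Take the larger (rising MC): q* = 7.
Check: AVC at q = 7 is £40 ≤ P, so revenue covers variable cost.
Profit = P·q − TC = 110·7 − 545 = £225.

Produce at q = 7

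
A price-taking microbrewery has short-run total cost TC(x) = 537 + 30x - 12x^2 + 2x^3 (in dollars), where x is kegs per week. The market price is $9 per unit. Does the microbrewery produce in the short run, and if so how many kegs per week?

Shut down

Variable cost is VC = 30x - 12x^2 + 2x^3, so AVC = VC/x = 30 - 12x + 2x^2 and MC = dTC/dx = 30 - 24x + 6x^2.
The AVC parabola has its vertex at x = 12/4 = 3, where AVC = 30 - 12·3 + 2·3^2 = $12.
With P < min AVC ($9 < $12), every unit sold adds to the loss.
The firm minimizes its loss by shutting down and losing only its fixed cost of $537.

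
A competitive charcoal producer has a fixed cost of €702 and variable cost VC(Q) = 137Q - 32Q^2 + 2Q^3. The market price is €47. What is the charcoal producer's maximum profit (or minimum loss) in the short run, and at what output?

Profit = -€378 at Q = 9

AVC = 137 - 32Q + 2Q^2 has its minimum €9 at Q = 8; price €47 clears that bar, so the firm operates.
MC = 137 - 64Q + 6Q^2. Setting P = MC and taking the root on the rising branch gives Q* = 9.
TR = 47·9 = 423. TC = 702 + 99 = 801. Profit = 423 − 801 = -€378.
By producing, the firm covers all variable cost plus €324 of fixed cost; shutting down would lose the full €702.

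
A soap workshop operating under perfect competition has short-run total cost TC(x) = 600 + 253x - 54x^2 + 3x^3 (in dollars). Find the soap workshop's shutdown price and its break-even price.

Shutdown price = min AVC. AVC = 253 - 54x + 3x^2, with vertex at x = 9 and minimum $10.
ATC = 600/x + 253 - 54x + 3x^2. Setting dATC/dx = −600/x^2 − 54 + 6x = 0 gives x = 10 (since 6·10^3 − 54·10^2 = 600).
min ATC = 600/10 + 253 − 54·10 + 3·10^2 = $73. That is the break-even price.
For $10 ≤ P < $73 the firm produces at a loss; below $10 it shuts down.

Shutdown price = $10; break-even price = $73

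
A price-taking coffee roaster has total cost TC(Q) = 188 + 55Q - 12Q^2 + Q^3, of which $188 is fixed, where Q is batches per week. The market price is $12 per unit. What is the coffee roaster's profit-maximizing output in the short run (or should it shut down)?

Shut down

Variable cost is VC = 55Q - 12Q^2 + Q^3, so AVC = VC/Q = 55 - 12Q + Q^2 and MC = dTC/dQ = 55 - 24Q + 3Q^2.
The AVC parabola has its vertex at Q = 12/2 = 6, where AVC = 55 - 12·6 + 6^2 = $19.
P = $12 lies below min AVC = $19; no output level covers variable cost.
Best response: produce nothing and absorb the $188 fixed cost.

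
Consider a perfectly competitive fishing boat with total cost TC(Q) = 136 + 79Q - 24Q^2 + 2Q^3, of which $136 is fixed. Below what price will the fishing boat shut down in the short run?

$7 per unit

The shutdown price is the minimum of AVC. VC = 79Q - 24Q^2 + 2Q^3, so AVC = 79 - 24Q + 2Q^2.
At the minimum of AVC, MC = AVC. MC = 79 - 48Q + 6Q^2; setting MC = AVC gives 4Q^2 - 24Q = 0, so Q = 6. min AVC = 7.
So the shutdown price is $7.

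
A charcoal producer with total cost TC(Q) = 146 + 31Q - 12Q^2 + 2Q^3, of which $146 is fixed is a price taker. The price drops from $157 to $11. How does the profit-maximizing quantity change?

AVC = 31 - 12Q + 2Q^2, minimized at Q = 3 where min AVC = $13. MC = 31 - 24Q + 6Q^2.
With P = $157 above the shutdown price, P = MC gives Q = 7.
At P = $11 < min AVC = $13, price no longer covers variable cost at any output, so the firm shuts down: Q = 0.

Output falls from 7 to 0 (the firm shuts down)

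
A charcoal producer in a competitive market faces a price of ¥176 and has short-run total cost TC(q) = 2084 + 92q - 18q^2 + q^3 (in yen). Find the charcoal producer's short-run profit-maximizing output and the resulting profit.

Profit = -¥124 at q = 14

AVC = 92 - 18q + q^2; min AVC = ¥11 at q = 9. Since P = ¥176 ≥ min AVC, the firm produces.
With MC = 92 - 36q + 3q^2, P = MC on the upward-sloping part at q* = 14.
TR = 176·14 = 2464. TC = 2084 + 504 = 2588. Profit = 2464 − 2588 = -¥124.
That loss of ¥124 beats the ¥2084 the firm would lose by shutting down; producing recovers ¥1960 of fixed cost.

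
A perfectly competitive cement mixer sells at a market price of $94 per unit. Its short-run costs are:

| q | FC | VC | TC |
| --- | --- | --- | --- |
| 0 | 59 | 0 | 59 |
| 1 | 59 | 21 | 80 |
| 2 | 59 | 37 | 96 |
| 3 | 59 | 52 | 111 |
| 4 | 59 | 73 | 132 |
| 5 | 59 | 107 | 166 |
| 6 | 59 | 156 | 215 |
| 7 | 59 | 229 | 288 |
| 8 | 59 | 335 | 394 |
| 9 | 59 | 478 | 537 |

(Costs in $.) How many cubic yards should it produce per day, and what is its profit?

Tabulate TR − TC: q=0: -59; q=1: 14; q=2: 92; q=3: 171; q=4: 244; q=5: 304; q=6: 349; q=7: 370; q=8: 358; q=9: 309.
Profit is maximized at q = 7. AVC there is 229/7 = $32.71 ≤ P, so producing beats shutting down (which would give -$59).

q = 7; profit = $370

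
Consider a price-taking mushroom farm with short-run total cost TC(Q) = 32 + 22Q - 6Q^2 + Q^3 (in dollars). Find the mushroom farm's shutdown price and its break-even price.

AVC = 22 - 6Q + Q^2; minimized at Q = 3, giving min AVC = $13. That is the shutdown price.
ATC = 32/Q + 22 - 6Q + Q^2. Setting dATC/dQ = −32/Q^2 − 6 + 2Q = 0 gives Q = 4 (since 2·4^3 − 6·4^2 = 32).
min ATC = 32/4 + 22 − 6·4 + 4^2 = $22. That is the break-even price.
For $13 ≤ P < $22 the firm produces at a loss; below $13 it shuts down.

Shutdown price = $13; break-even price = $22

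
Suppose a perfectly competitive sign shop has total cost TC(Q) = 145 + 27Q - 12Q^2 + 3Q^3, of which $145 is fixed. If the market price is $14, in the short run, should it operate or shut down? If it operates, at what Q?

Variable cost is VC = 27Q - 12Q^2 + 3Q^3, so AVC = VC/Q = 27 - 12Q + 3Q^2 and MC = dTC/dQ = 27 - 24Q + 9Q^2.
AVC hits its minimum where MC = AVC, at Q = 2, giving min AVC = 27 - 12·2 + 3·2^2 = $15.
Since P = $14 < min AVC = $15, price fails to cover variable cost at any output.
The firm minimizes its loss by shutting down and losing only its fixed cost of $145.

Shut down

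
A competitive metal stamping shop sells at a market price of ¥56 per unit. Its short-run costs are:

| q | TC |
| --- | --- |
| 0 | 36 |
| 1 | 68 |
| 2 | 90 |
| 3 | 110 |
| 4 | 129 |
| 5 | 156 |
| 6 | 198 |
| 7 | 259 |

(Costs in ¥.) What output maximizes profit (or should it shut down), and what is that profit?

Compute π = P·q − TC at each output: q=0: -36; q=1: -12; q=2: 22; q=3: 58; q=4: 95; q=5: 124; q=6: 138; q=7: 133.
Profit is maximized at q = 6. AVC there is 162/6 = ¥27 ≤ P, so producing beats shutting down (which would give -¥36).

q = 6; profit = ¥138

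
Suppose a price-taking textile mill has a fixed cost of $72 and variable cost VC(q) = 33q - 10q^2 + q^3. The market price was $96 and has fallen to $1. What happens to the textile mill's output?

AVC = 33 - 10q + q^2, minimized at q = 5 where min AVC = $8. MC = 33 - 20q + 3q^2.
At P = $96 ≥ min AVC, set P = MC on the rising branch: q = 9.
At P = $1 < min AVC = $8, price no longer covers variable cost at any output, so the firm shuts down: q = 0.

Output falls from 9 to 0 (the firm shuts down)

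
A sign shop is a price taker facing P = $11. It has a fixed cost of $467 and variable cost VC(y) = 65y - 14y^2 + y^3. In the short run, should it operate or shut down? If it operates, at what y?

Shut down

Strip out fixed cost: VC = 65y - 14y^2 + y^3. Then AVC = 65 - 14y + y^2 and MC = 65 - 28y + 3y^2.
The AVC parabola has its vertex at y = 14/2 = 7, where AVC = 65 - 14·7 + 7^2 = $16.
P = $11 lies below min AVC = $16; no output level covers variable cost.
Shutting down limits the loss to fixed cost, $467.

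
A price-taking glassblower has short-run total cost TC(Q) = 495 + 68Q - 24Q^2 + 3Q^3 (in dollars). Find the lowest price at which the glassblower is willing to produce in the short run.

$20 per unit

The firm shuts down when price falls below the minimum of average variable cost. AVC = VC/Q = 68 - 24Q + 3Q^2.
dAVC/dQ = -24 + 6Q = 0 gives Q = 4. min AVC = 68 - 24·4 + 3·4^2 = 20.
So the shutdown price is $20.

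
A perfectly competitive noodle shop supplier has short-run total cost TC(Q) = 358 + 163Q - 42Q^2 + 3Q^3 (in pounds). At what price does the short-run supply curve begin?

Short-run supply begins at min AVC. From VC = 163Q - 42Q^2 + 3Q^3, AVC = 163 - 42Q + 3Q^2.
At the minimum of AVC, MC = AVC. MC = 163 - 84Q + 9Q^2; setting MC = AVC gives 6Q^2 - 42Q = 0, so Q = 7. min AVC = 16.
The firm shuts down for any P below £16.

£16 per unit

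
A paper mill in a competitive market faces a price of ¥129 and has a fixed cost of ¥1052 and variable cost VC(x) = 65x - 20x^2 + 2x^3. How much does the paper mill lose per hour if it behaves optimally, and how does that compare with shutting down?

Profit = -¥284 at x = 8

AVC = 65 - 20x + 2x^2; min AVC = ¥15 at x = 5. Since P = ¥129 ≥ min AVC, the firm produces.
With MC = 65 - 40x + 6x^2, P = MC on the upward-sloping part at x* = 8.
TR = 129·8 = 1032. TC = 1052 + 264 = 1316. Profit = 1032 − 1316 = -¥284.
By producing, the firm covers all variable cost plus ¥768 of fixed cost; shutting down would lose the full ¥1052.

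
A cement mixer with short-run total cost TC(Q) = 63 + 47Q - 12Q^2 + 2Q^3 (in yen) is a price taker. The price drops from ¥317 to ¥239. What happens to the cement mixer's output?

Output falls from 9 to 8

AVC = 47 - 12Q + 2Q^2, minimized at Q = 3 where min AVC = ¥29. MC = 47 - 24Q + 6Q^2.
With P = ¥317 above the shutdown price, P = MC gives Q = 9.
At P = ¥239 ≥ min AVC, set P = MC: Q = 8. The firm stays open but cuts output.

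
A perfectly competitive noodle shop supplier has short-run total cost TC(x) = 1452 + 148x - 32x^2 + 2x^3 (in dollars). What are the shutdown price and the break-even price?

Shutdown price = $20; break-even price = $170

AVC = 148 - 32x + 2x^2; minimized at x = 8, giving min AVC = $20. That is the shutdown price.
ATC = 1452/x + 148 - 32x + 2x^2. Setting dATC/dx = −1452/x^2 − 32 + 4x = 0 gives x = 11 (since 4·11^3 − 32·11^2 = 1452).
min ATC = 1452/11 + 148 − 32·11 + 2·11^2 = $170. That is the break-even price.
For $20 ≤ P < $170 the firm produces at a loss; below $20 it shuts down.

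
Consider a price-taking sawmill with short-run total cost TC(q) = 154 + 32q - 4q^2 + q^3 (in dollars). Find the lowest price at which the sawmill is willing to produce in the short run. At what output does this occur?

$28 per unit, at q = 2

The firm shuts down when price falls below the minimum of average variable cost. AVC = VC/q = 32 - 4q + q^2.
dAVC/dq = -4 + 2q = 0 gives q = 2. min AVC = 32 - 4·2 + 2^2 = 28.
So the shutdown price is $28.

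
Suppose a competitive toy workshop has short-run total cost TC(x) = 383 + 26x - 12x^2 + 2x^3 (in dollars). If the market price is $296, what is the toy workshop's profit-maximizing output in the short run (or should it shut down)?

Strip out fixed cost: VC = 26x - 12x^2 + 2x^3. Then AVC = 26 - 12x + 2x^2 and MC = 26 - 24x + 6x^2.
AVC is minimized where dAVC/dx = -12 + 4x = 0, at x = 3; min AVC = 26 - 12·3 + 2·3^2 = $8.
Because $296 ≥ $8, revenue can cover variable cost; the firm operates.
Solving P = MC: -270 - 24x + 6x^2 = 0 ⇒ x = -5 or 9. On the upward-sloping branch, x* = 9.
Check: AVC at x = 9 is $80 ≤ P, so revenue covers variable cost.
Profit = P·x − TC = 296·9 − 1103 = $1561.

Produce at x = 9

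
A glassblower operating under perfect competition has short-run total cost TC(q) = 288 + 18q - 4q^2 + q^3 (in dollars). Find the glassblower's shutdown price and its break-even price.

Shutdown price = $14; break-even price = $78

AVC = 18 - 4q + q^2; minimized at q = 2, giving min AVC = $14. That is the shutdown price.
ATC = 288/q + 18 - 4q + q^2. Setting dATC/dq = −288/q^2 − 4 + 2q = 0 gives q = 6 (since 2·6^3 − 4·6^2 = 288).
min ATC = 288/6 + 18 − 4·6 + 6^2 = $78. That is the break-even price.
Between these two prices the firm operates at a loss; above $78 it earns a profit.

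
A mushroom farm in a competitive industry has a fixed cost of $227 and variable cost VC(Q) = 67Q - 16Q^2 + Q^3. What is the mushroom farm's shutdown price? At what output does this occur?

Short-run supply begins at min AVC. From VC = 67Q - 16Q^2 + Q^3, AVC = 67 - 16Q + Q^2.
dAVC/dQ = -16 + 2Q = 0 gives Q = 8. min AVC = 67 - 16·8 + 8^2 = 3.
So the shutdown price is $3.

$3 per unit, at Q = 8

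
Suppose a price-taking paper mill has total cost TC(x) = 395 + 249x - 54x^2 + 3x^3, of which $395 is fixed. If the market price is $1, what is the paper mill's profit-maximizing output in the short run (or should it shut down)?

From TC, MC = TC'(x) = 249 - 108x + 9x^2 and AVC = VC/x = 249 - 54x + 3x^2.
The AVC parabola has its vertex at x = 54/6 = 9, where AVC = 249 - 54·9 + 3·9^2 = $6.
With P < min AVC ($1 < $6), every unit sold adds to the loss.
The firm minimizes its loss by shutting down and losing only its fixed cost of $395.

Shut down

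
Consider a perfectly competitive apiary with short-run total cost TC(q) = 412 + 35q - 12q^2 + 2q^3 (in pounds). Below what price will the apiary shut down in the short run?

£17 per unit

The shutdown price is the minimum of AVC. VC = 35q - 12q^2 + 2q^3, so AVC = 35 - 12q + 2q^2.
At the minimum of AVC, MC = AVC. MC = 35 - 24q + 6q^2; setting MC = AVC gives 4q^2 - 12q = 0, so q = 3. min AVC = 17.
So the shutdown price is £17.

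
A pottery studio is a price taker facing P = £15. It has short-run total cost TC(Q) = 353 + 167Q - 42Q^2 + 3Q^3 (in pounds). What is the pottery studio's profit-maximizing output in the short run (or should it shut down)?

Shut down

From TC, MC = TC'(Q) = 167 - 84Q + 9Q^2 and AVC = VC/Q = 167 - 42Q + 3Q^2.
AVC is minimized where dAVC/dQ = -42 + 6Q = 0, at Q = 7; min AVC = 167 - 42·7 + 3·7^2 = £20.
Since P = £15 < min AVC = £20, price fails to cover variable cost at any output.
The firm minimizes its loss by shutting down and losing only its fixed cost of £353.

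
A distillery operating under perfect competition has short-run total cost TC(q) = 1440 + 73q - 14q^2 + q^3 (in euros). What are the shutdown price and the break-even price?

Shutdown price = €24; break-even price = €169

Shutdown price = min AVC. AVC = 73 - 14q + q^2, with vertex at q = 7 and minimum €24.
ATC = 1440/q + 73 - 14q + q^2. Setting dATC/dq = −1440/q^2 − 14 + 2q = 0 gives q = 12 (since 2·12^3 − 14·12^2 = 1440).
min ATC = 1440/12 + 73 − 14·12 + 12^2 = €169. That is the break-even price.
Between these two prices the firm operates at a loss; above €169 it earns a profit.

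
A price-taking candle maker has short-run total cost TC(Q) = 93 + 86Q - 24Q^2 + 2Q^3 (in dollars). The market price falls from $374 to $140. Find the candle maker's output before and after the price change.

MC = 86 - 48Q + 6Q^2; the shutdown threshold is min AVC = $14 (at Q = 6).
At P = $374 ≥ min AVC, set P = MC on the rising branch: Q = 12.
At P = $140 ≥ min AVC, set P = MC: Q = 9. The firm stays open but cuts output.

Output falls from 12 to 9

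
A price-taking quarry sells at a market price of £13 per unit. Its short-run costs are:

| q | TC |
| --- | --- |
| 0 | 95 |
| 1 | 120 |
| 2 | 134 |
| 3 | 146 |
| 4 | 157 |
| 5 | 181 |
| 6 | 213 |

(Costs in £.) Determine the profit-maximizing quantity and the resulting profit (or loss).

q = 0 (shut down); profit = -£95

Profit at each row (π = 13q − TC): q=0: -95; q=1: -107; q=2: -108; q=3: -107; q=4: -105; q=5: -116; q=6: -135.
Profit is highest at q = 0. Equivalently, the lowest AVC in the table is 62/4 ≈ £15.50 at q = 4, and P = £13 falls below it — price never covers variable cost, so the firm shuts down and loses only its fixed cost.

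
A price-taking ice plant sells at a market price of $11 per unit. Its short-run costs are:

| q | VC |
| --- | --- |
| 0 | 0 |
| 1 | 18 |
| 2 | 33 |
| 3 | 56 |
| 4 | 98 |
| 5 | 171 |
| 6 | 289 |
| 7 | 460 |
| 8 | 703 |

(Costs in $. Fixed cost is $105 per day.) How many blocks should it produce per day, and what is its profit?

q = 0 (shut down); profit = -$105

Tabulate TR − TC: q=0: -105; q=1: -112; q=2: -116; q=3: -128; q=4: -159; q=5: -221; q=6: -328; q=7: -488; q=8: -720.
Profit is highest at q = 0. Equivalently, the lowest AVC in the table is 33/2 ≈ $16.50 at q = 2, and P = $11 falls below it — price never covers variable cost, so the firm shuts down and loses only its fixed cost.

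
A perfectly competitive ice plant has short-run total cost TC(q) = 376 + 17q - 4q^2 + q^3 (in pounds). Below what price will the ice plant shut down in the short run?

£13 per unit

The shutdown price is the minimum of AVC. VC = 17q - 4q^2 + q^3, so AVC = 17 - 4q + q^2.
dAVC/dq = -4 + 2q = 0 gives q = 2. min AVC = 17 - 4·2 + 2^2 = 13.
For P < £13 the firm produces nothing.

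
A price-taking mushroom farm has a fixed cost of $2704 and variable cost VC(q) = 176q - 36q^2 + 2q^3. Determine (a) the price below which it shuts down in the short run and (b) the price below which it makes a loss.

Shutdown price = min AVC. AVC = 176 - 36q + 2q^2, with vertex at q = 9 and minimum $14.
ATC = 2704/q + 176 - 36q + 2q^2. Setting dATC/dq = −2704/q^2 − 36 + 4q = 0 gives q = 13 (since 4·13^3 − 36·13^2 = 2704).
min ATC = 2704/13 + 176 − 36·13 + 2·13^2 = $254. That is the break-even price.
For $14 ≤ P < $254 the firm produces at a loss; below $14 it shuts down.

Shutdown price = $14; break-even price = $254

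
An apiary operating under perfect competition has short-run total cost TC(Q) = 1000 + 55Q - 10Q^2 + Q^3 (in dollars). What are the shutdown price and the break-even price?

Shutdown price = min AVC. AVC = 55 - 10Q + Q^2, with vertex at Q = 5 and minimum $30.
ATC = 1000/Q + 55 - 10Q + Q^2. Setting dATC/dQ = −1000/Q^2 − 10 + 2Q = 0 gives Q = 10 (since 2·10^3 − 10·10^2 = 1000).
min ATC = 1000/10 + 55 − 10·10 + 10^2 = $155. That is the break-even price.
For $30 ≤ P < $155 the firm produces at a loss; below $30 it shuts down.

Shutdown price = $30; break-even price = $155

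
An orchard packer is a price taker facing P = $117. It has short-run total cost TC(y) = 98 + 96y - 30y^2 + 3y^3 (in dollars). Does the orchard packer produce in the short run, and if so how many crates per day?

Produce at y = 7

Variable cost is VC = 96y - 30y^2 + 3y^3, so AVC = VC/y = 96 - 30y + 3y^2 and MC = dTC/dy = 96 - 60y + 9y^2.
The AVC parabola has its vertex at y = 30/6 = 5, where AVC = 96 - 30·5 + 3·5^2 = $21.
Because $117 ≥ $21, revenue can cover variable cost; the firm operates.
P = MC gives -21 - 60y + 9y^2 = 0, with roots -1/3 and 7. Take the larger (rising MC): y* = 7.
Check: AVC at y = 7 is $33 ≤ P, so revenue covers variable cost.
Profit = P·y − TC = 117·7 − 329 = $490.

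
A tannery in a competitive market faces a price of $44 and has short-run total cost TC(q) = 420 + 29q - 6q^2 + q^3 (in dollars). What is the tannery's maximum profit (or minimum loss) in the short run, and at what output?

Profit = -$320 at q = 5

AVC = 29 - 6q + q^2 has its minimum $20 at q = 3; price $44 clears that bar, so the firm operates.
MC = 29 - 12q + 3q^2. Setting P = MC and taking the root on the rising branch gives q* = 5.
TR = 44·5 = 220. TC = 420 + 120 = 540. Profit = 220 − 540 = -$320.
Shutting down would mean losing the fixed cost of $420, so operating at a loss of $320 is better by $100.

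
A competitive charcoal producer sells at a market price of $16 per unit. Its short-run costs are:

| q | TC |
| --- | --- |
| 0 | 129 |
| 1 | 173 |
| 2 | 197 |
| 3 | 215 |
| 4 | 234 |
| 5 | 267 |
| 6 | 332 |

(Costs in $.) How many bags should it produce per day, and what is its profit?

q = 0 (shut down); profit = -$129

Compute π = P·q − TC at each output: q=0: -129; q=1: -157; q=2: -165; q=3: -167; q=4: -170; q=5: -187; q=6: -236.
Profit is highest at q = 0. Equivalently, the lowest AVC in the table is 105/4 ≈ $26.25 at q = 4, and P = $16 falls below it — price never covers variable cost, so the firm shuts down and loses only its fixed cost.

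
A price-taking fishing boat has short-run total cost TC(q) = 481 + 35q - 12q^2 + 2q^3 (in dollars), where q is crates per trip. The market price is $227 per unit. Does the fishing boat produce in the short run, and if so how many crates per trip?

Strip out fixed cost: VC = 35q - 12q^2 + 2q^3. Then AVC = 35 - 12q + 2q^2 and MC = 35 - 24q + 6q^2.
The AVC parabola has its vertex at q = 12/4 = 3, where AVC = 35 - 12·3 + 2·3^2 = $17.
Because $227 ≥ $17, revenue can cover variable cost; the firm operates.
P = MC gives -192 - 24q + 6q^2 = 0, with roots -4 and 8. Take the larger (rising MC): q* = 8.
Check: AVC at q = 8 is $67 ≤ P, so revenue covers variable cost.
Profit = P·q − TC = 227·8 − 1017 = $799.

Produce at q = 8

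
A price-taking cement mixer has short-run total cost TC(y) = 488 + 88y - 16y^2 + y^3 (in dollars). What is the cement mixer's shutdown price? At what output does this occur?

$24 per unit, at y = 8

The firm shuts down when price falls below the minimum of average variable cost. AVC = VC/y = 88 - 16y + y^2.
dAVC/dy = -16 + 2y = 0 gives y = 8. min AVC = 88 - 16·8 + 8^2 = 24.
For P < $24 the firm produces nothing.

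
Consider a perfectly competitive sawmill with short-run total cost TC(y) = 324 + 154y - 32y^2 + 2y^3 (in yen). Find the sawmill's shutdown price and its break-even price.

Shutdown price = ¥26; break-even price = ¥64

AVC = 154 - 32y + 2y^2; minimized at y = 8, giving min AVC = ¥26. That is the shutdown price.
ATC = 324/y + 154 - 32y + 2y^2. Setting dATC/dy = −324/y^2 − 32 + 4y = 0 gives y = 9 (since 4·9^3 − 32·9^2 = 324).
min ATC = 324/9 + 154 − 32·9 + 2·9^2 = ¥64. That is the break-even price.
For ¥26 ≤ P < ¥64 the firm produces at a loss; below ¥26 it shuts down.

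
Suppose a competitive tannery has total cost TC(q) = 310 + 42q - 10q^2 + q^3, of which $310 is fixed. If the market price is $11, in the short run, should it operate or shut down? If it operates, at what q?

Shut down

Variable cost is VC = 42q - 10q^2 + q^3, so AVC = VC/q = 42 - 10q + q^2 and MC = dTC/dq = 42 - 20q + 3q^2.
AVC is minimized where dAVC/dq = -10 + 2q = 0, at q = 5; min AVC = 42 - 10·5 + 5^2 = $17.
Since P = $11 < min AVC = $17, price fails to cover variable cost at any output.
Shutting down limits the loss to fixed cost, $310.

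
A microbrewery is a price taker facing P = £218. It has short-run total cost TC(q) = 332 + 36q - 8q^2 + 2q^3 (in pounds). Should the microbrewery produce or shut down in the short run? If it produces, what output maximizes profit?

From TC, MC = TC'(q) = 36 - 16q + 6q^2 and AVC = VC/q = 36 - 8q + 2q^2.
AVC is minimized where dAVC/dq = -8 + 4q = 0, at q = 2; min AVC = 36 - 8·2 + 2·2^2 = £28.
Since P = £218 ≥ min AVC = £28, price covers variable cost and the firm should produce.
Solving P = MC: -182 - 16q + 6q^2 = 0 ⇒ q = -13/3 or 7. On the upward-sloping branch, q* = 7.
Check: AVC at q = 7 is £78 ≤ P, so revenue covers variable cost.
Profit = P·q − TC = 218·7 − 878 = £648.

Produce at q = 7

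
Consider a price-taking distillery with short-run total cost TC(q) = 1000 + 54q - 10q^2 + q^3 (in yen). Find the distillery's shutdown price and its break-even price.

AVC = 54 - 10q + q^2; minimized at q = 5, giving min AVC = ¥29. That is the shutdown price.
ATC = 1000/q + 54 - 10q + q^2. Setting dATC/dq = −1000/q^2 − 10 + 2q = 0 gives q = 10 (since 2·10^3 − 10·10^2 = 1000).
min ATC = 1000/10 + 54 − 10·10 + 10^2 = ¥154. That is the break-even price.
Between these two prices the firm operates at a loss; above ¥154 it earns a profit.

Shutdown price = ¥29; break-even price = ¥154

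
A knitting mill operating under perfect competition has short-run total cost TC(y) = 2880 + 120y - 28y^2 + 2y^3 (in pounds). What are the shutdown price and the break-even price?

Shutdown price = £22; break-even price = £312

AVC = 120 - 28y + 2y^2; minimized at y = 7, giving min AVC = £22. That is the shutdown price.
ATC = 2880/y + 120 - 28y + 2y^2. Setting dATC/dy = −2880/y^2 − 28 + 4y = 0 gives y = 12 (since 4·12^3 − 28·12^2 = 2880).
min ATC = 2880/12 + 120 − 28·12 + 2·12^2 = £312. That is the break-even price.
Between these two prices the firm operates at a loss; above £312 it earns a profit.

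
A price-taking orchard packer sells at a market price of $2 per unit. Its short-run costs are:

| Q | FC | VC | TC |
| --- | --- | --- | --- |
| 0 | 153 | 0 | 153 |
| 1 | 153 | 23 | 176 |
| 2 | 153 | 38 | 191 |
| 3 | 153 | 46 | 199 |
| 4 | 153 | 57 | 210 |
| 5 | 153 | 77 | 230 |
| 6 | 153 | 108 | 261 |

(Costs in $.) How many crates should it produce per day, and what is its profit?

Tabulate TR − TC: Q=0: -153; Q=1: -174; Q=2: -187; Q=3: -193; Q=4: -202; Q=5: -220; Q=6: -249.
Profit is highest at Q = 0. Equivalently, the lowest AVC in the table is 57/4 ≈ $14.25 at Q = 4, and P = $2 falls below it — price never covers variable cost, so the firm shuts down and loses only its fixed cost.

Q = 0 (shut down); profit = -$153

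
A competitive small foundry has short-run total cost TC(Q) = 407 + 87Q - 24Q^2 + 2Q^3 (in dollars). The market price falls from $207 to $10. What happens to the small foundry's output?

MC = 87 - 48Q + 6Q^2; the shutdown threshold is min AVC = $15 (at Q = 6).
At P = $207 ≥ min AVC, set P = MC on the rising branch: Q = 10.
At P = $10 < min AVC = $15, price no longer covers variable cost at any output, so the firm shuts down: Q = 0.

Output falls from 10 to 0 (the firm shuts down)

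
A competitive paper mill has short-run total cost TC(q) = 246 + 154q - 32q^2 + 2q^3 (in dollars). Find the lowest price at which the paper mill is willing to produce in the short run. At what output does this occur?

$26 per unit, at q = 8

Short-run supply begins at min AVC. From VC = 154q - 32q^2 + 2q^3, AVC = 154 - 32q + 2q^2.
dAVC/dq = -32 + 4q = 0 gives q = 8. min AVC = 154 - 32·8 + 2·8^2 = 26.
So the shutdown price is $26.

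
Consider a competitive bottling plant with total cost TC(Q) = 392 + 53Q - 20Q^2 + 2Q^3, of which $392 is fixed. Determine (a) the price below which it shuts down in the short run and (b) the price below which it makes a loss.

Shutdown price = min AVC. AVC = 53 - 20Q + 2Q^2, with vertex at Q = 5 and minimum $3.
ATC = 392/Q + 53 - 20Q + 2Q^2. Setting dATC/dQ = −392/Q^2 − 20 + 4Q = 0 gives Q = 7 (since 4·7^3 − 20·7^2 = 392).
min ATC = 392/7 + 53 − 20·7 + 2·7^2 = $67. That is the break-even price.
Between these two prices the firm operates at a loss; above $67 it earns a profit.

Shutdown price = $3; break-even price = $67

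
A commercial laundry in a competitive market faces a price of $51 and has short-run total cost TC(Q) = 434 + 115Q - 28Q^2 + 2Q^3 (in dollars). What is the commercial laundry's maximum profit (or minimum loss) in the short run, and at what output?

AVC = 115 - 28Q + 2Q^2; min AVC = $17 at Q = 7. Since P = $51 ≥ min AVC, the firm produces.
MC = 115 - 56Q + 6Q^2. Setting P = MC and taking the root on the rising branch gives Q* = 8.
TR = 51·8 = 408. TC = 434 + 152 = 586. Profit = 408 − 586 = -$178.
That loss of $178 beats the $434 the firm would lose by shutting down; producing recovers $256 of fixed cost.

Profit = -$178 at Q = 8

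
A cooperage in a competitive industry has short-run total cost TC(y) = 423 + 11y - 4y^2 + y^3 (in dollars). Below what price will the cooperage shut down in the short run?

The shutdown price is the minimum of AVC. VC = 11y - 4y^2 + y^3, so AVC = 11 - 4y + y^2.
dAVC/dy = -4 + 2y = 0 gives y = 2. min AVC = 11 - 4·2 + 2^2 = 7.
For P < $7 the firm produces nothing.

$7 per unit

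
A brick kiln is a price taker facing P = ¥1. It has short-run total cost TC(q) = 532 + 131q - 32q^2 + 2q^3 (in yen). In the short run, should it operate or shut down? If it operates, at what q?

Shut down

Variable cost is VC = 131q - 32q^2 + 2q^3, so AVC = VC/q = 131 - 32q + 2q^2 and MC = dTC/dq = 131 - 64q + 6q^2.
The AVC parabola has its vertex at q = 32/4 = 8, where AVC = 131 - 32·8 + 2·8^2 = ¥3.
P = ¥1 lies below min AVC = ¥3; no output level covers variable cost.
Best response: produce nothing and absorb the ¥532 fixed cost.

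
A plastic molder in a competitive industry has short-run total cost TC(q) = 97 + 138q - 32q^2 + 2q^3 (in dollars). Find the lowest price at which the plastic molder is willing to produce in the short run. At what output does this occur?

The firm shuts down when price falls below the minimum of average variable cost. AVC = VC/q = 138 - 32q + 2q^2.
At the minimum of AVC, MC = AVC. MC = 138 - 64q + 6q^2; setting MC = AVC gives 4q^2 - 32q = 0, so q = 8. min AVC = 10.
For P < $10 the firm produces nothing.

$10 per unit, at q = 8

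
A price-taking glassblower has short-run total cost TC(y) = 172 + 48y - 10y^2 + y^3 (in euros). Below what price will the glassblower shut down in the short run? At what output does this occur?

€23 per unit, at y = 5

The firm shuts down when price falls below the minimum of average variable cost. AVC = VC/y = 48 - 10y + y^2.
At the minimum of AVC, MC = AVC. MC = 48 - 20y + 3y^2; setting MC = AVC gives 2y^2 - 10y = 0, so y = 5. min AVC = 23.
The firm shuts down for any P below €23.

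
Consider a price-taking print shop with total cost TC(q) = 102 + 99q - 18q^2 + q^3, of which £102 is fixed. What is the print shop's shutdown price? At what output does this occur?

The firm shuts down when price falls below the minimum of average variable cost. AVC = VC/q = 99 - 18q + q^2.
dAVC/dq = -18 + 2q = 0 gives q = 9. min AVC = 99 - 18·9 + 9^2 = 18.
So the shutdown price is £18.

£18 per unit, at q = 9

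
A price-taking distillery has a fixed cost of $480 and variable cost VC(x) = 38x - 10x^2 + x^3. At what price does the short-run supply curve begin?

$13 per unit

The firm shuts down when price falls below the minimum of average variable cost. AVC = VC/x = 38 - 10x + x^2.
dAVC/dx = -10 + 2x = 0 gives x = 5. min AVC = 38 - 10·5 + 5^2 = 13.
The firm shuts down for any P below $13.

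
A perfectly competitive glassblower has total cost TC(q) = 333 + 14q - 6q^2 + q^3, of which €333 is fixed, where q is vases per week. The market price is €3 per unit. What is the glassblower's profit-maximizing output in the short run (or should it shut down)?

Strip out fixed cost: VC = 14q - 6q^2 + q^3. Then AVC = 14 - 6q + q^2 and MC = 14 - 12q + 3q^2.
The AVC parabola has its vertex at q = 6/2 = 3, where AVC = 14 - 6·3 + 3^2 = €5.
P = €3 lies below min AVC = €5; no output level covers variable cost.
Best response: produce nothing and absorb the €333 fixed cost.

Shut down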